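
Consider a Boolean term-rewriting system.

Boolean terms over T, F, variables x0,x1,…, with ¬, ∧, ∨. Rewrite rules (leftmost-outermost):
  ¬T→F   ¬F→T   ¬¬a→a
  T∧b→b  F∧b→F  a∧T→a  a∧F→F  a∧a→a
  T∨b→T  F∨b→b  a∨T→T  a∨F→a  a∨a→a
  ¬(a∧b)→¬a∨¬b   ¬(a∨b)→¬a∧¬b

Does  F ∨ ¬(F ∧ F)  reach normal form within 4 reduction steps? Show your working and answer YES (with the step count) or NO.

Answer: YES — reaches normal form T in 4 ≤ 4 steps

Reduction:
  start: F ∨ ¬(F ∧ F)
  [1] ¬(F ∧ F)
  [2] ¬F ∨ ¬F
  [3] ¬F
  [4] T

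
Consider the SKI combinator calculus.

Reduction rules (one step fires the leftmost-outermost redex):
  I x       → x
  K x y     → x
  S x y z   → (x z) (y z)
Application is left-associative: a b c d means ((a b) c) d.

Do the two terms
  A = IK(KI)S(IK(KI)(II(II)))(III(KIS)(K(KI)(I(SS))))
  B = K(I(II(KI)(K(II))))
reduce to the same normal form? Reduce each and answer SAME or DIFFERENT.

Term A:
  start: IK(KI)S(IK(KI)(II(II)))(III(KIS)(K(KI)(I(SS))))
  →1  K(KI)S(IK(KI)(II(II)))(III(KIS)(K(KI)(I(SS))))
  →2  KI(IK(KI)(II(II)))(III(KIS)(K(KI)(I(SS))))
  →3  I(III(KIS)(K(KI)(I(SS))))
  →4  III(KIS)(K(KI)(I(SS)))
  →5  II(KIS)(K(KI)(I(SS)))
  →6  I(KIS)(K(KI)(I(SS)))
  →7  KIS(K(KI)(I(SS)))
  →8  I(K(KI)(I(SS)))
  →9  K(KI)(I(SS))
  →10  KI

Term B:
  start: K(I(II(KI)(K(II))))
  →1  K(II(KI)(K(II)))
  →2  K(I(KI)(K(II)))
  →3  K(KI(K(II)))
  →4  KI

Answer: SAME — A ⇓ KI, B ⇓ KI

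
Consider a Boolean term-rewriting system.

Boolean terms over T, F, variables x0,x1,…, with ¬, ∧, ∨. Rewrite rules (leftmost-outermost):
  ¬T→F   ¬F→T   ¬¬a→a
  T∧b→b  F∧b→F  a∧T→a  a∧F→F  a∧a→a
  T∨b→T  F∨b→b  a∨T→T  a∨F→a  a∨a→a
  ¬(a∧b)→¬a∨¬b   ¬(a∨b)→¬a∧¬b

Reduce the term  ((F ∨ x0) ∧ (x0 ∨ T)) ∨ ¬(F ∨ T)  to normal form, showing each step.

  start: ((F ∨ x0) ∧ (x0 ∨ T)) ∨ ¬(F ∨ T)
  [1] (x0 ∧ (x0 ∨ T)) ∨ ¬(F ∨ T)
  [2] (x0 ∧ T) ∨ ¬(F ∨ T)
  [3] x0 ∨ ¬(F ∨ T)
  [4] x0 ∨ (¬F ∧ ¬T)
  [5] x0 ∨ (T ∧ ¬T)
  [6] x0 ∨ ¬T
  [7] x0 ∨ F
  [8] x0

Answer: normal form = x0  (in 8 steps)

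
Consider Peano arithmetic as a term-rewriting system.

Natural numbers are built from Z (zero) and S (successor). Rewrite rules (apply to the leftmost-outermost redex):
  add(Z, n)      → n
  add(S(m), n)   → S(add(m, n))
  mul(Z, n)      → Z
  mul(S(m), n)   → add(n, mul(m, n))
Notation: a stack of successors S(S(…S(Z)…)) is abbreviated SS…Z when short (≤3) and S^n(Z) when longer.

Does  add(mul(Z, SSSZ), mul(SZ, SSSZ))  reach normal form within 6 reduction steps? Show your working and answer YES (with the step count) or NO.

  start: add(mul(Z, SSSZ), mul(SZ, SSSZ))
  step 1: add(Z, mul(SZ, SSSZ))
  step 2: mul(SZ, SSSZ)
  step 3: add(SSSZ, mul(Z, SSSZ))
  step 4: S(add(SSZ, mul(Z, SSSZ)))
  step 5: S(S(add(SZ, mul(Z, SSSZ))))
  step 6: S(S(S(add(Z, mul(Z, SSSZ)))))

Answer: NO — after 6 steps the term is S(S(S(add(Z, mul(Z, SSSZ))))), not yet normal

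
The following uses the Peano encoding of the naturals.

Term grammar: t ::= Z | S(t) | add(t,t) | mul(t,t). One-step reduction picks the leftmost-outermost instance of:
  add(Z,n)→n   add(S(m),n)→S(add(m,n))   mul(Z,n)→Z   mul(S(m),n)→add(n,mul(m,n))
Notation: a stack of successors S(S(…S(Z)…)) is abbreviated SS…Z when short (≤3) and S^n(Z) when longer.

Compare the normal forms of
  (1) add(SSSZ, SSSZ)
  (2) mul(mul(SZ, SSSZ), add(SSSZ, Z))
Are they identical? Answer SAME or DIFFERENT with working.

Answer: DIFFERENT — A ⇓ S^6(Z), B ⇓ S^9(Z)

Derivation:
Term A:
  start: add(SSSZ, SSSZ)
  →1  S(add(SSZ, SSSZ))
  →2  S(S(add(SZ, SSSZ)))
  →3  S(S(S(add(Z, SSSZ))))
  →4  S^6(Z)

Term B:
  start: mul(mul(SZ, SSSZ), add(SSSZ, Z))
  →1  mul(add(SSSZ, mul(Z, SSSZ)), add(SSSZ, Z))
  →2  mul(S(add(SSZ, mul(Z, SSSZ))), add(SSSZ, Z))
  →3  add(add(SSSZ, Z), mul(add(SSZ, mul(Z, SSSZ)), add(SSSZ, Z)))
  →4  add(S(add(SSZ, Z)), mul(add(SSZ, mul(Z, SSSZ)), add(SSSZ, Z)))
  →5  S(add(add(SSZ, Z), mul(add(SSZ, mul(Z, SSSZ)), add(SSSZ, Z))))
  →6  S(add(S(add(SZ, Z)), mul(add(SSZ, mul(Z, SSSZ)), add(SSSZ, Z))))
  →7  S(S(add(add(SZ, Z), mul(add(SSZ, mul(Z, SSSZ)), add(SSSZ, Z)))))
  →8  S(S(add(S(add(Z, Z)), mul(add(SSZ, mul(Z, SSSZ)), add(SSSZ, Z)))))
  →9  S(S(S(add(add(Z, Z), mul(add(SSZ, mul(Z, SSSZ)), add(SSSZ, Z))))))
  →10  S(S(S(add(Z, mul(add(SSZ, mul(Z, SSSZ)), add(SSSZ, Z))))))
  →11  S(S(S(mul(add(SSZ, mul(Z, SSSZ)), add(SSSZ, Z)))))
  →12  S(S(S(mul(S(add(SZ, mul(Z, SSSZ))), add(SSSZ, Z)))))
  →13  S(S(S(add(add(SSSZ, Z), mul(add(SZ, mul(Z, SSSZ)), add(SSSZ, Z))))))
  →14  S(S(S(add(S(add(SSZ, Z)), mul(add(SZ, mul(Z, SSSZ)), add(SSSZ, Z))))))
  →15  S(S(S(S(add(add(SSZ, Z), mul(add(SZ, mul(Z, SSSZ)), add(SSSZ, Z)))))))
  →16  S(S(S(S(add(S(add(SZ, Z)), mul(add(SZ, mul(Z, SSSZ)), add(SSSZ, Z)))))))
  →17  S(S(S(S(S(add(add(SZ, Z), mul(add(SZ, mul(Z, SSSZ)), add(SSSZ, Z))))))))
  →18  S(S(S(S(S(add(S(add(Z, Z)), mul(add(SZ, mul(Z, SSSZ)), add(SSSZ, Z))))))))
  →19  S(S(S(S(S(S(add(add(Z, Z), mul(add(SZ, mul(Z, SSSZ)), add(SSSZ, Z)))))))))
  →20  S(S(S(S(S(S(add(Z, mul(add(SZ, mul(Z, SSSZ)), add(SSSZ, Z)))))))))
  →21  S(S(S(S(S(S(mul(add(SZ, mul(Z, SSSZ)), add(SSSZ, Z))))))))
  →22  S(S(S(S(S(S(mul(S(add(Z, mul(Z, SSSZ))), add(SSSZ, Z))))))))
  →23  S(S(S(S(S(S(add(add(SSSZ, Z), mul(add(Z, mul(Z, SSSZ)), add(SSSZ, Z)))))))))
  →24  S(S(S(S(S(S(add(S(add(SSZ, Z)), mul(add(Z, mul(Z, SSSZ)), add(SSSZ, Z)))))))))
  →25  S(S(S(S(S(S(S(add(add(SSZ, Z), mul(add(Z, mul(Z, SSSZ)), add(SSSZ, Z))))))))))
  →26  S(S(S(S(S(S(S(add(S(add(SZ, Z)), mul(add(Z, mul(Z, SSSZ)), add(SSSZ, Z))))))))))
  →27  S(S(S(S(S(S(S(S(add(add(SZ, Z), mul(add(Z, mul(Z, SSSZ)), add(SSSZ, Z)))))))))))
  →28  S(S(S(S(S(S(S(S(add(S(add(Z, Z)), mul(add(Z, mul(Z, SSSZ)), add(SSSZ, Z)))))))))))
  →29  S(S(S(S(S(S(S(S(S(add(add(Z, Z), mul(add(Z, mul(Z, SSSZ)), add(SSSZ, Z))))))))))))
  →30  S(S(S(S(S(S(S(S(S(add(Z, mul(add(Z, mul(Z, SSSZ)), add(SSSZ, Z))))))))))))
  →31  S(S(S(S(S(S(S(S(S(mul(add(Z, mul(Z, SSSZ)), add(SSSZ, Z)))))))))))
  →32  S(S(S(S(S(S(S(S(S(mul(mul(Z, SSSZ), add(SSSZ, Z)))))))))))
  →33  S(S(S(S(S(S(S(S(S(mul(Z, add(SSSZ, Z)))))))))))
  →34  S^9(Z)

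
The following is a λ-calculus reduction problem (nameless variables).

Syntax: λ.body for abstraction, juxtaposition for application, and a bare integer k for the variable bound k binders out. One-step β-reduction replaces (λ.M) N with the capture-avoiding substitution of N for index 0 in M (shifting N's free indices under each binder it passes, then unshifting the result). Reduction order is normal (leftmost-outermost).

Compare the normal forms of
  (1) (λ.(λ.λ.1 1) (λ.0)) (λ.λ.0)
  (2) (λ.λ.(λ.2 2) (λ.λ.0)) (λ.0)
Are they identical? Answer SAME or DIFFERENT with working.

Term A:
  start: (λ.(λ.λ.1 1) (λ.0)) (λ.λ.0)
  →1  (λ.λ.1 1) (λ.0)
  →2  λ.(λ.0) (λ.0)
  →3  λ.λ.0

Term B:
  start: (λ.λ.(λ.2 2) (λ.λ.0)) (λ.0)
  →1  λ.(λ.(λ.0) (λ.0)) (λ.λ.0)
  →2  λ.(λ.0) (λ.0)
  →3  λ.λ.0

Answer: SAME — A ⇓ λ.λ.0, B ⇓ λ.λ.0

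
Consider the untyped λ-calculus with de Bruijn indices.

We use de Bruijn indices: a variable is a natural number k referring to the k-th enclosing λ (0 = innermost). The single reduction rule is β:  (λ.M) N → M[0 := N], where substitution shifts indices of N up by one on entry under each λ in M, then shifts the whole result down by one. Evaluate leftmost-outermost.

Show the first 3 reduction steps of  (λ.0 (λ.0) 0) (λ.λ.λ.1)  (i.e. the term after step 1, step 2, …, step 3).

  start: (λ.0 (λ.0) 0) (λ.λ.λ.1)
  [1] (λ.λ.λ.1) (λ.0) (λ.λ.λ.1)
  [2] (λ.λ.1) (λ.λ.λ.1)
  [3] λ.λ.λ.λ.1

Answer: after 3 steps: λ.λ.λ.λ.1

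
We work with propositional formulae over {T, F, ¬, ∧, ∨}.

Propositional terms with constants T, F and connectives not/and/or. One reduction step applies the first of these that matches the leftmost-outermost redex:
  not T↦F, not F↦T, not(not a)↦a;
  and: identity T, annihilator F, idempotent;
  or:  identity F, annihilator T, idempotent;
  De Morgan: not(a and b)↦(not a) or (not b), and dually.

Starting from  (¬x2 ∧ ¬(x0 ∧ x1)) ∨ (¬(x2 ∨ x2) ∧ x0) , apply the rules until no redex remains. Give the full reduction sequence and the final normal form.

  start: (¬x2 ∧ ¬(x0 ∧ x1)) ∨ (¬(x2 ∨ x2) ∧ x0)
  step 1: (¬x2 ∧ (¬x0 ∨ ¬x1)) ∨ (¬(x2 ∨ x2) ∧ x0)
  step 2: (¬x2 ∧ (¬x0 ∨ ¬x1)) ∨ ((¬x2 ∧ ¬x2) ∧ x0)
  step 3: (¬x2 ∧ (¬x0 ∨ ¬x1)) ∨ (¬x2 ∧ x0)

Answer: normal form = (¬x2 ∧ (¬x0 ∨ ¬x1)) ∨ (¬x2 ∧ x0)  (in 3 steps)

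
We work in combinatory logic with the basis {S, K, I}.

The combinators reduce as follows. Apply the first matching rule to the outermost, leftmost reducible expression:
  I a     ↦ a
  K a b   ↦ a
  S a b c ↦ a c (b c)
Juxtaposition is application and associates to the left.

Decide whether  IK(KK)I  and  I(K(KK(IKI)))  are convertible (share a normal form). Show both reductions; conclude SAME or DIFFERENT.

Term A:
  start: IK(KK)I
  [1] K(KK)I
  [2] KK

Term B:
  start: I(K(KK(IKI)))
  [1] K(KK(IKI))
  [2] KK

Answer: SAME — A ⇓ KK, B ⇓ KK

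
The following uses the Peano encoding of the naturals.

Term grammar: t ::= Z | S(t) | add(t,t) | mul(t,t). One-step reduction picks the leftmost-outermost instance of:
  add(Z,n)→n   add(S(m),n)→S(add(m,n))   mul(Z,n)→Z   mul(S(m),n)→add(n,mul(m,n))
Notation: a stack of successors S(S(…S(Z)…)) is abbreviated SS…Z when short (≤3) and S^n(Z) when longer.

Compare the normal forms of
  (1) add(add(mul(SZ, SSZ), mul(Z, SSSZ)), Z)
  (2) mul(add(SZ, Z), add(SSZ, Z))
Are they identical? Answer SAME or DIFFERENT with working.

Answer: SAME — A ⇓ SSZ, B ⇓ SSZ

Working:
Term A:
  start: add(add(mul(SZ, SSZ), mul(Z, SSSZ)), Z)
  [1] add(add(add(SSZ, mul(Z, SSZ)), mul(Z, SSSZ)), Z)
  [2] add(add(S(add(SZ, mul(Z, SSZ))), mul(Z, SSSZ)), Z)
  [3] add(S(add(add(SZ, mul(Z, SSZ)), mul(Z, SSSZ))), Z)
  [4] S(add(add(add(SZ, mul(Z, SSZ)), mul(Z, SSSZ)), Z))
  [5] S(add(add(S(add(Z, mul(Z, SSZ))), mul(Z, SSSZ)), Z))
  [6] S(add(S(add(add(Z, mul(Z, SSZ)), mul(Z, SSSZ))), Z))
  [7] S(S(add(add(add(Z, mul(Z, SSZ)), mul(Z, SSSZ)), Z)))
  [8] S(S(add(add(mul(Z, SSZ), mul(Z, SSSZ)), Z)))
  [9] S(S(add(add(Z, mul(Z, SSSZ)), Z)))
  [10] S(S(add(mul(Z, SSSZ), Z)))
  [11] S(S(add(Z, Z)))
  [12] SSZ

Term B:
  start: mul(add(SZ, Z), add(SSZ, Z))
  [1] mul(S(add(Z, Z)), add(SSZ, Z))
  [2] add(add(SSZ, Z), mul(add(Z, Z), add(SSZ, Z)))
  [3] add(S(add(SZ, Z)), mul(add(Z, Z), add(SSZ, Z)))
  [4] S(add(add(SZ, Z), mul(add(Z, Z), add(SSZ, Z))))
  [5] S(add(S(add(Z, Z)), mul(add(Z, Z), add(SSZ, Z))))
  [6] S(S(add(add(Z, Z), mul(add(Z, Z), add(SSZ, Z)))))
  [7] S(S(add(Z, mul(add(Z, Z), add(SSZ, Z)))))
  [8] S(S(mul(add(Z, Z), add(SSZ, Z))))
  [9] S(S(mul(Z, add(SSZ, Z))))
  [10] SSZ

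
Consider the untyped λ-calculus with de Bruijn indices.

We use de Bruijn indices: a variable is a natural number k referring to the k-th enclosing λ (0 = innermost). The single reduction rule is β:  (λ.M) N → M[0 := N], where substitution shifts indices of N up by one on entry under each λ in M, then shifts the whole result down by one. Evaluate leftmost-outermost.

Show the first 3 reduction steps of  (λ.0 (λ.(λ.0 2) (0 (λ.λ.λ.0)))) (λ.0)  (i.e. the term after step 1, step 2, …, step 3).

  start: (λ.0 (λ.(λ.0 2) (0 (λ.λ.λ.0)))) (λ.0)
  →1  (λ.0) (λ.(λ.0 (λ.0)) (0 (λ.λ.λ.0)))
  →2  λ.(λ.0 (λ.0)) (0 (λ.λ.λ.0))
  →3  λ.0 (λ.λ.λ.0) (λ.0)

Answer: after 3 steps: λ.0 (λ.λ.λ.0) (λ.0)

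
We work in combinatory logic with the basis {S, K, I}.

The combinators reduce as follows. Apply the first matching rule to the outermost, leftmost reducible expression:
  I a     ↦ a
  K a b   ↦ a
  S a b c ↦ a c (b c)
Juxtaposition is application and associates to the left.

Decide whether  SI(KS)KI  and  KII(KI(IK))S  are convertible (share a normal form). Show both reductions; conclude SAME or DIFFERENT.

Term A:
  start: SI(KS)KI
  →1  IK(KSK)I
  →2  K(KSK)I
  →3  KSK
  →4  S

Term B:
  start: KII(KI(IK))S
  →1  I(KI(IK))S
  →2  KI(IK)S
  →3  IS
  →4  S

Answer: SAME — A ⇓ S, B ⇓ S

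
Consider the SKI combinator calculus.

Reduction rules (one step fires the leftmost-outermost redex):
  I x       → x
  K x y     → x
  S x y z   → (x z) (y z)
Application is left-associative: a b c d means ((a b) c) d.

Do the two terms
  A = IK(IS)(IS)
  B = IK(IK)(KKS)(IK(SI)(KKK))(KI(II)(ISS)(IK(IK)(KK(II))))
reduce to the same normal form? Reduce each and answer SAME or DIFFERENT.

Term A:
  start: IK(IS)(IS)
  step 1: K(IS)(IS)
  step 2: IS
  step 3: S

Term B:
  start: IK(IK)(KKS)(IK(SI)(KKK))(KI(II)(ISS)(IK(IK)(KK(II))))
  step 1: K(IK)(KKS)(IK(SI)(KKK))(KI(II)(ISS)(IK(IK)(KK(II))))
  step 2: IK(IK(SI)(KKK))(KI(II)(ISS)(IK(IK)(KK(II))))
  step 3: K(IK(SI)(KKK))(KI(II)(ISS)(IK(IK)(KK(II))))
  step 4: IK(SI)(KKK)
  step 5: K(SI)(KKK)
  step 6: SI

Answer: DIFFERENT — A ⇓ S, B ⇓ SI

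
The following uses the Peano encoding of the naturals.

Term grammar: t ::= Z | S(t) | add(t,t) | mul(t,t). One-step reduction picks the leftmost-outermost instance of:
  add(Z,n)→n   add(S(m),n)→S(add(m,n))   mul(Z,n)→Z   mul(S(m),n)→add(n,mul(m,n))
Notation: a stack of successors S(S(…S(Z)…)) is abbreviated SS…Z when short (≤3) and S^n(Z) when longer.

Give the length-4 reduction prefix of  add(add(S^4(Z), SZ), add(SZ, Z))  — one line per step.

  start: add(add(S^4(Z), SZ), add(SZ, Z))
  step 1: add(S(add(SSSZ, SZ)), add(SZ, Z))
  step 2: S(add(add(SSSZ, SZ), add(SZ, Z)))
  step 3: S(add(S(add(SSZ, SZ)), add(SZ, Z)))
  step 4: S(S(add(add(SSZ, SZ), add(SZ, Z))))

Answer: after 4 steps: S(S(add(add(SSZ, SZ), add(SZ, Z))))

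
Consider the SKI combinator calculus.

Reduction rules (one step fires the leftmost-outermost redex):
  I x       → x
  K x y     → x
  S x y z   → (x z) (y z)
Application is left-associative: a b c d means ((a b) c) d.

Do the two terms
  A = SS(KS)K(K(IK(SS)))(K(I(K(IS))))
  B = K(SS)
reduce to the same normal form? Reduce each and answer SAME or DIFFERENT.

Term A:
  start: SS(KS)K(K(IK(SS)))(K(I(K(IS))))
  step 1: SK(KSK)(K(IK(SS)))(K(I(K(IS))))
  step 2: K(K(IK(SS)))(KSK(K(IK(SS))))(K(I(K(IS))))
  step 3: K(IK(SS))(K(I(K(IS))))
  step 4: IK(SS)
  step 5: K(SS)

Term B:
  start: K(SS)

Answer: SAME — A ⇓ K(SS), B ⇓ K(SS)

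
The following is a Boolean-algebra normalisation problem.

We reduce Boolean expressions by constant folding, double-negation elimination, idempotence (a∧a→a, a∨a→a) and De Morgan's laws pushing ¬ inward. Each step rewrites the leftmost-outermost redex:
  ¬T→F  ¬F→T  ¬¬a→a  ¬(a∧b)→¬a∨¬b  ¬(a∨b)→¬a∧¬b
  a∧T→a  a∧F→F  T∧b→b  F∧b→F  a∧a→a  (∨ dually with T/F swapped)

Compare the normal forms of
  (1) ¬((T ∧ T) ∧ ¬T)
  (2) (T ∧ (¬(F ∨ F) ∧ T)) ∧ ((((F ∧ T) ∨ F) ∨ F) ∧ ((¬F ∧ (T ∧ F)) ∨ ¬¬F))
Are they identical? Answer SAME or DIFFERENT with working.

Term A:
  start: ¬((T ∧ T) ∧ ¬T)
  step 1: ¬(T ∧ T) ∨ ¬¬T
  step 2: (¬T ∨ ¬T) ∨ ¬¬T
  step 3: ¬T ∨ ¬¬T
  step 4: F ∨ ¬¬T
  step 5: ¬¬T
  step 6: T

Term B:
  start: (T ∧ (¬(F ∨ F) ∧ T)) ∧ ((((F ∧ T) ∨ F) ∨ F) ∧ ((¬F ∧ (T ∧ F)) ∨ ¬¬F))
  step 1: (¬(F ∨ F) ∧ T) ∧ ((((F ∧ T) ∨ F) ∨ F) ∧ ((¬F ∧ (T ∧ F)) ∨ ¬¬F))
  step 2: ¬(F ∨ F) ∧ ((((F ∧ T) ∨ F) ∨ F) ∧ ((¬F ∧ (T ∧ F)) ∨ ¬¬F))
  step 3: (¬F ∧ ¬F) ∧ ((((F ∧ T) ∨ F) ∨ F) ∧ ((¬F ∧ (T ∧ F)) ∨ ¬¬F))
  step 4: ¬F ∧ ((((F ∧ T) ∨ F) ∨ F) ∧ ((¬F ∧ (T ∧ F)) ∨ ¬¬F))
  step 5: T ∧ ((((F ∧ T) ∨ F) ∨ F) ∧ ((¬F ∧ (T ∧ F)) ∨ ¬¬F))
  step 6: (((F ∧ T) ∨ F) ∨ F) ∧ ((¬F ∧ (T ∧ F)) ∨ ¬¬F)
  step 7: ((F ∧ T) ∨ F) ∧ ((¬F ∧ (T ∧ F)) ∨ ¬¬F)
  step 8: (F ∧ T) ∧ ((¬F ∧ (T ∧ F)) ∨ ¬¬F)
  step 9: F ∧ ((¬F ∧ (T ∧ F)) ∨ ¬¬F)
  step 10: F

Answer: DIFFERENT — A ⇓ T, B ⇓ F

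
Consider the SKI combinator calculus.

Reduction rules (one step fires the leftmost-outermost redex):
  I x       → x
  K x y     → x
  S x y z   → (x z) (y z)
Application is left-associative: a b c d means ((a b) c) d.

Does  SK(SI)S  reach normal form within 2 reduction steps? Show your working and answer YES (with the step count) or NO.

Answer: YES — reaches normal form S in 2 ≤ 2 steps

Reduction:
  start: SK(SI)S
  step 1: KS(SIS)
  step 2: S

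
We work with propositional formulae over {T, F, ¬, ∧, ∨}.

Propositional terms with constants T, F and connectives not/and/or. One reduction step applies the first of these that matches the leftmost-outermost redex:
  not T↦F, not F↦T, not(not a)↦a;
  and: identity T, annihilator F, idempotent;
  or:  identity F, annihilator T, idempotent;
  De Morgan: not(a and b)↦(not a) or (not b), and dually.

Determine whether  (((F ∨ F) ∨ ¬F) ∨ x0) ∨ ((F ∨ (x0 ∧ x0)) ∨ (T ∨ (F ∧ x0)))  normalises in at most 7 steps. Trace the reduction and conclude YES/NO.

Answer: YES — reaches normal form T in 5 ≤ 7 steps

Reduction:
  start: (((F ∨ F) ∨ ¬F) ∨ x0) ∨ ((F ∨ (x0 ∧ x0)) ∨ (T ∨ (F ∧ x0)))
  [1] ((F ∨ ¬F) ∨ x0) ∨ ((F ∨ (x0 ∧ x0)) ∨ (T ∨ (F ∧ x0)))
  [2] (¬F ∨ x0) ∨ ((F ∨ (x0 ∧ x0)) ∨ (T ∨ (F ∧ x0)))
  [3] (T ∨ x0) ∨ ((F ∨ (x0 ∧ x0)) ∨ (T ∨ (F ∧ x0)))
  [4] T ∨ ((F ∨ (x0 ∧ x0)) ∨ (T ∨ (F ∧ x0)))
  [5] T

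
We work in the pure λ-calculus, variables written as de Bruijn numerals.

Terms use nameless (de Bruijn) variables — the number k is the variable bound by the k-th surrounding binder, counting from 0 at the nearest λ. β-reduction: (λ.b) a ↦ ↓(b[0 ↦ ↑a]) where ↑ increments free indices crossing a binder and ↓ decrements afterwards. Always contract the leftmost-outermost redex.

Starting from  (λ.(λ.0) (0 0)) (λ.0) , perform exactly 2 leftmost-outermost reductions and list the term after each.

  start: (λ.(λ.0) (0 0)) (λ.0)
  →1  (λ.0) ((λ.0) (λ.0))
  →2  (λ.0) (λ.0)

Answer: after 2 steps: (λ.0) (λ.0)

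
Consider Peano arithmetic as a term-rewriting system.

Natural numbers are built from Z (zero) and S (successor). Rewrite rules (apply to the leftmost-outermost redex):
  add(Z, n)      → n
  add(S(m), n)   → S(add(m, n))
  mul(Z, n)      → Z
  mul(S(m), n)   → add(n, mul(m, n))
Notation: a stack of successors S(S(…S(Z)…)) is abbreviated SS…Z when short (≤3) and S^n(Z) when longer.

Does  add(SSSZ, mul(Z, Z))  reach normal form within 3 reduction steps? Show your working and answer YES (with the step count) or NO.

  start: add(SSSZ, mul(Z, Z))
  step 1: S(add(SSZ, mul(Z, Z)))
  step 2: S(S(add(SZ, mul(Z, Z))))
  step 3: S(S(S(add(Z, mul(Z, Z)))))

Answer: NO — after 3 steps the term is S(S(S(add(Z, mul(Z, Z))))), not yet normal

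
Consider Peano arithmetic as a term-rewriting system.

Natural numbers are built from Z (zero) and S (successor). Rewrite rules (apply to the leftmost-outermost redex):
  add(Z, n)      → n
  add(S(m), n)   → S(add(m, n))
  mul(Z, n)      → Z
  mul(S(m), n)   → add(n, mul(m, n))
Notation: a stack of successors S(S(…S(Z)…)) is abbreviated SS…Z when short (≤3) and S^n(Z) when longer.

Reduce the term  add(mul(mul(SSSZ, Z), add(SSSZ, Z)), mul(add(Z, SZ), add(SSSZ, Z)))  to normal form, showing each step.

Answer: normal form = SSSZ  (in 20 steps)

Reduction:
  start: add(mul(mul(SSSZ, Z), add(SSSZ, Z)), mul(add(Z, SZ), add(SSSZ, Z)))
  step 1: add(mul(add(Z, mul(SSZ, Z)), add(SSSZ, Z)), mul(add(Z, SZ), add(SSSZ, Z)))
  step 2: add(mul(mul(SSZ, Z), add(SSSZ, Z)), mul(add(Z, SZ), add(SSSZ, Z)))
  step 3: add(mul(add(Z, mul(SZ, Z)), add(SSSZ, Z)), mul(add(Z, SZ), add(SSSZ, Z)))
  step 4: add(mul(mul(SZ, Z), add(SSSZ, Z)), mul(add(Z, SZ), add(SSSZ, Z)))
  step 5: add(mul(add(Z, mul(Z, Z)), add(SSSZ, Z)), mul(add(Z, SZ), add(SSSZ, Z)))
  step 6: add(mul(mul(Z, Z), add(SSSZ, Z)), mul(add(Z, SZ), add(SSSZ, Z)))
  step 7: add(mul(Z, add(SSSZ, Z)), mul(add(Z, SZ), add(SSSZ, Z)))
  step 8: add(Z, mul(add(Z, SZ), add(SSSZ, Z)))
  step 9: mul(add(Z, SZ), add(SSSZ, Z))
  step 10: mul(SZ, add(SSSZ, Z))
  step 11: add(add(SSSZ, Z), mul(Z, add(SSSZ, Z)))
  step 12: add(S(add(SSZ, Z)), mul(Z, add(SSSZ, Z)))
  step 13: S(add(add(SSZ, Z), mul(Z, add(SSSZ, Z))))
  step 14: S(add(S(add(SZ, Z)), mul(Z, add(SSSZ, Z))))
  step 15: S(S(add(add(SZ, Z), mul(Z, add(SSSZ, Z)))))
  step 16: S(S(add(S(add(Z, Z)), mul(Z, add(SSSZ, Z)))))
  step 17: S(S(S(add(add(Z, Z), mul(Z, add(SSSZ, Z))))))
  step 18: S(S(S(add(Z, mul(Z, add(SSSZ, Z))))))
  step 19: S(S(S(mul(Z, add(SSSZ, Z)))))
  step 20: SSSZ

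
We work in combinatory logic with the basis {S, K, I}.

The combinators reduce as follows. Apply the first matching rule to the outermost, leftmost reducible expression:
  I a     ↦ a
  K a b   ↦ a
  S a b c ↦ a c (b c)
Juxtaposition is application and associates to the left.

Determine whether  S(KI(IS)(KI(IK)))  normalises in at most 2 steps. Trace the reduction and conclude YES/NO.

  start: S(KI(IS)(KI(IK)))
  step 1: S(I(KI(IK)))
  step 2: S(KI(IK))

Answer: NO — after 2 steps the term is S(KI(IK)), not yet normal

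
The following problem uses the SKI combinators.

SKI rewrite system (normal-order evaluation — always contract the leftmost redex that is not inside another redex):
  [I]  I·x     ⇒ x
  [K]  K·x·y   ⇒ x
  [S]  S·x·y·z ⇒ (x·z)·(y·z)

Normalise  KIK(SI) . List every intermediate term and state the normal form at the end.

Answer: normal form = SI  (in 2 steps)

Derivation:
  start: KIK(SI)
  [1] I(SI)
  [2] SI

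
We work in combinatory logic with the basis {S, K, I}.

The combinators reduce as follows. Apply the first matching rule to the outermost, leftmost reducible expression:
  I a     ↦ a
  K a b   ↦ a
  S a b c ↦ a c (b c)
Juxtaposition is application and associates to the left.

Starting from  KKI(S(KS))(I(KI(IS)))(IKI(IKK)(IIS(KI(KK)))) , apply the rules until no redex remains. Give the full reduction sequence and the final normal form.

  start: KKI(S(KS))(I(KI(IS)))(IKI(IKK)(IIS(KI(KK))))
  →1  K(S(KS))(I(KI(IS)))(IKI(IKK)(IIS(KI(KK))))
  →2  S(KS)(IKI(IKK)(IIS(KI(KK))))
  →3  S(KS)(KI(IKK)(IIS(KI(KK))))
  →4  S(KS)(I(IIS(KI(KK))))
  →5  S(KS)(IIS(KI(KK)))
  →6  S(KS)(IS(KI(KK)))
  →7  S(KS)(S(KI(KK)))
  →8  S(KS)(SI)

Answer: normal form = S(KS)(SI)  (in 8 steps)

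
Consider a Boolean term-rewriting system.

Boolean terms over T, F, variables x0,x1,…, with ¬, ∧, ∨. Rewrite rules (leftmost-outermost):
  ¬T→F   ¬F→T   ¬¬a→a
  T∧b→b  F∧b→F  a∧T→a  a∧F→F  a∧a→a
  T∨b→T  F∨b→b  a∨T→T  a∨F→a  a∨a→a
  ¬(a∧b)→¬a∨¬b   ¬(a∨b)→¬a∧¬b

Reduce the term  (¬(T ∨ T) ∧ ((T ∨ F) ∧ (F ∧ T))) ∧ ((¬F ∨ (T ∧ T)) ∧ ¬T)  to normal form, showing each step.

Answer: normal form = F  (in 5 steps)

Derivation:
  start: (¬(T ∨ T) ∧ ((T ∨ F) ∧ (F ∧ T))) ∧ ((¬F ∨ (T ∧ T)) ∧ ¬T)
  →1  ((¬T ∧ ¬T) ∧ ((T ∨ F) ∧ (F ∧ T))) ∧ ((¬F ∨ (T ∧ T)) ∧ ¬T)
  →2  (¬T ∧ ((T ∨ F) ∧ (F ∧ T))) ∧ ((¬F ∨ (T ∧ T)) ∧ ¬T)
  →3  (F ∧ ((T ∨ F) ∧ (F ∧ T))) ∧ ((¬F ∨ (T ∧ T)) ∧ ¬T)
  →4  F ∧ ((¬F ∨ (T ∧ T)) ∧ ¬T)
  →5  F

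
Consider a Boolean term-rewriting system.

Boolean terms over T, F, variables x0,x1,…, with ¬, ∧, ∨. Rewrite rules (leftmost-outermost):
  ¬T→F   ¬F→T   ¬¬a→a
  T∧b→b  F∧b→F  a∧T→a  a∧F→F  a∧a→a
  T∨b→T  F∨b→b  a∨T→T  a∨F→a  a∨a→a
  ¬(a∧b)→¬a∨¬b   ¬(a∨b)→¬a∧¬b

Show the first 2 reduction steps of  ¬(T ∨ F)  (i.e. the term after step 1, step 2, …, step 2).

Answer: after 2 steps: F ∧ ¬F

Derivation:
  start: ¬(T ∨ F)
  [1] ¬T ∧ ¬F
  [2] F ∧ ¬F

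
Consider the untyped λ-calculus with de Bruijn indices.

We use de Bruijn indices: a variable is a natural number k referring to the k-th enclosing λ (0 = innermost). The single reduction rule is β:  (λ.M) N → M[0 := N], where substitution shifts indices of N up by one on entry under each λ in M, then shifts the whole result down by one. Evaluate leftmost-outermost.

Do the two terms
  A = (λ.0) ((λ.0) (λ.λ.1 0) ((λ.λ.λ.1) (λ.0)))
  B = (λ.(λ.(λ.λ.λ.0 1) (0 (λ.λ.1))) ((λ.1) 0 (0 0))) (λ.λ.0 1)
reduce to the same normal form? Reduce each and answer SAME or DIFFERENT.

Answer: DIFFERENT — A ⇓ λ.λ.1, B ⇓ λ.λ.0 1

Working:
Term A:
  start: (λ.0) ((λ.0) (λ.λ.1 0) ((λ.λ.λ.1) (λ.0)))
  →1  (λ.0) (λ.λ.1 0) ((λ.λ.λ.1) (λ.0))
  →2  (λ.λ.1 0) ((λ.λ.λ.1) (λ.0))
  →3  λ.(λ.λ.λ.1) (λ.0) 0
  →4  λ.(λ.λ.1) 0
  →5  λ.λ.1

Term B:
  start: (λ.(λ.(λ.λ.λ.0 1) (0 (λ.λ.1))) ((λ.1) 0 (0 0))) (λ.λ.0 1)
  →1  (λ.(λ.λ.λ.0 1) (0 (λ.λ.1))) ((λ.λ.λ.0 1) (λ.λ.0 1) ((λ.λ.0 1) (λ.λ.0 1)))
  →2  (λ.λ.λ.0 1) ((λ.λ.λ.0 1) (λ.λ.0 1) ((λ.λ.0 1) (λ.λ.0 1)) (λ.λ.1))
  →3  λ.λ.0 1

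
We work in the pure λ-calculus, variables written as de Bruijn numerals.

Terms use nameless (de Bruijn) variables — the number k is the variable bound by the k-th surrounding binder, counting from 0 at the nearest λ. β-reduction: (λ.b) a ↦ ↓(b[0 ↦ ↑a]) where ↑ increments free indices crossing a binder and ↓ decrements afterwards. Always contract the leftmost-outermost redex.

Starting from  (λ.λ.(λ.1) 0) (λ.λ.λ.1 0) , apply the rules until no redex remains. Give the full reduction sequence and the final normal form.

Answer: normal form = λ.0  (in 2 steps)

Working:
  start: (λ.λ.(λ.1) 0) (λ.λ.λ.1 0)
  →1  λ.(λ.1) 0
  →2  λ.0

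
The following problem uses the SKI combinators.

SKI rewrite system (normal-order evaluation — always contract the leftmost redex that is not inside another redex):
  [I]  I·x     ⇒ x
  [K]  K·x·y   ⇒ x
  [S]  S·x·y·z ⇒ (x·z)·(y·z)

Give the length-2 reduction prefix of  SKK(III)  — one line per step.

  start: SKK(III)
  step 1: K(III)(K(III))
  step 2: III

Answer: after 2 steps: III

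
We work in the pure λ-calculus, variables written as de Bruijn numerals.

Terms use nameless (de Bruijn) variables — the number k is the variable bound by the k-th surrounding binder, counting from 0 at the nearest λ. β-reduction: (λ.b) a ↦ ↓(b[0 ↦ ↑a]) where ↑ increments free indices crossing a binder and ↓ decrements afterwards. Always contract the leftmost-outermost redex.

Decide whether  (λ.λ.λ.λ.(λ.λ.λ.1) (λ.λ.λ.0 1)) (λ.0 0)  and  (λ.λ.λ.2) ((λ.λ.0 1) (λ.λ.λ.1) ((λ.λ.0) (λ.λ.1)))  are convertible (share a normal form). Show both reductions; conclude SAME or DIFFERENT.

Term A:
  start: (λ.λ.λ.λ.(λ.λ.λ.1) (λ.λ.λ.0 1)) (λ.0 0)
  [1] λ.λ.λ.(λ.λ.λ.1) (λ.λ.λ.0 1)
  [2] λ.λ.λ.λ.λ.1

Term B:
  start: (λ.λ.λ.2) ((λ.λ.0 1) (λ.λ.λ.1) ((λ.λ.0) (λ.λ.1)))
  [1] λ.λ.(λ.λ.0 1) (λ.λ.λ.1) ((λ.λ.0) (λ.λ.1))
  [2] λ.λ.(λ.0 (λ.λ.λ.1)) ((λ.λ.0) (λ.λ.1))
  [3] λ.λ.(λ.λ.0) (λ.λ.1) (λ.λ.λ.1)
  [4] λ.λ.(λ.0) (λ.λ.λ.1)
  [5] λ.λ.λ.λ.λ.1

Answer: SAME — A ⇓ λ.λ.λ.λ.λ.1, B ⇓ λ.λ.λ.λ.λ.1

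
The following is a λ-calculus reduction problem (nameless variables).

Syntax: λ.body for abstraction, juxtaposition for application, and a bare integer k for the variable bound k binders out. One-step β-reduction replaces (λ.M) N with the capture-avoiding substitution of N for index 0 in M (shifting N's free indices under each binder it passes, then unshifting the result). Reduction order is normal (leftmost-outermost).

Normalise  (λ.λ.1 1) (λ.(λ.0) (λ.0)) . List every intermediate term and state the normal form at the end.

  start: (λ.λ.1 1) (λ.(λ.0) (λ.0))
  [1] λ.(λ.(λ.0) (λ.0)) (λ.(λ.0) (λ.0))
  [2] λ.(λ.0) (λ.0)
  [3] λ.λ.0

Answer: normal form = λ.λ.0  (in 3 steps)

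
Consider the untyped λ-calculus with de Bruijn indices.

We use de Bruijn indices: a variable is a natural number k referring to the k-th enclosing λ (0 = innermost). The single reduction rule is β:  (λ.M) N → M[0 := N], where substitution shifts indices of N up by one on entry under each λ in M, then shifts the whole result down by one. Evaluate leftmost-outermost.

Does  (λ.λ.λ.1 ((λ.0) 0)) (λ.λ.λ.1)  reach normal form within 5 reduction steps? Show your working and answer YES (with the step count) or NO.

  start: (λ.λ.λ.1 ((λ.0) 0)) (λ.λ.λ.1)
  →1  λ.λ.1 ((λ.0) 0)
  →2  λ.λ.1 0

Answer: YES — reaches normal form λ.λ.1 0 in 2 ≤ 5 steps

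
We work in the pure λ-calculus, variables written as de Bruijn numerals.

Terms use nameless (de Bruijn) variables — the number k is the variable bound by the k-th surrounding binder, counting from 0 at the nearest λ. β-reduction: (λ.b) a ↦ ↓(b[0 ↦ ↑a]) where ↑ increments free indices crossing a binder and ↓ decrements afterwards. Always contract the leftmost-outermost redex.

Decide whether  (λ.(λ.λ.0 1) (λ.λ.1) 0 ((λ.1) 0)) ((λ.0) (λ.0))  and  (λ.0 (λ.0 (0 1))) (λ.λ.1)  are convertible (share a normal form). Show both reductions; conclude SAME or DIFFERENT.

Term A:
  start: (λ.(λ.λ.0 1) (λ.λ.1) 0 ((λ.1) 0)) ((λ.0) (λ.0))
  step 1: (λ.λ.0 1) (λ.λ.1) ((λ.0) (λ.0)) ((λ.(λ.0) (λ.0)) ((λ.0) (λ.0)))
  step 2: (λ.0 (λ.λ.1)) ((λ.0) (λ.0)) ((λ.(λ.0) (λ.0)) ((λ.0) (λ.0)))
  step 3: (λ.0) (λ.0) (λ.λ.1) ((λ.(λ.0) (λ.0)) ((λ.0) (λ.0)))
  step 4: (λ.0) (λ.λ.1) ((λ.(λ.0) (λ.0)) ((λ.0) (λ.0)))
  step 5: (λ.λ.1) ((λ.(λ.0) (λ.0)) ((λ.0) (λ.0)))
  step 6: λ.(λ.(λ.0) (λ.0)) ((λ.0) (λ.0))
  step 7: λ.(λ.0) (λ.0)
  step 8: λ.λ.0

Term B:
  start: (λ.0 (λ.0 (0 1))) (λ.λ.1)
  step 1: (λ.λ.1) (λ.0 (0 (λ.λ.1)))
  step 2: λ.λ.0 (0 (λ.λ.1))

Answer: DIFFERENT — A ⇓ λ.λ.0, B ⇓ λ.λ.0 (0 (λ.λ.1))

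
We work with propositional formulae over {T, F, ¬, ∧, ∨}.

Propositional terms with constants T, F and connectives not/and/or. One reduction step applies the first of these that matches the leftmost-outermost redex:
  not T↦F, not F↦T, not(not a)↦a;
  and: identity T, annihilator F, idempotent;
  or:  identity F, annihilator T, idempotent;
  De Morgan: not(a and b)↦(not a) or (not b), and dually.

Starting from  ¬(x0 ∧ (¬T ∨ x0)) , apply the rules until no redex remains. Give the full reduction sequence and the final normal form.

  start: ¬(x0 ∧ (¬T ∨ x0))
  →1  ¬x0 ∨ ¬(¬T ∨ x0)
  →2  ¬x0 ∨ (¬¬T ∧ ¬x0)
  →3  ¬x0 ∨ (T ∧ ¬x0)
  →4  ¬x0 ∨ ¬x0
  →5  ¬x0

Answer: normal form = ¬x0  (in 5 steps)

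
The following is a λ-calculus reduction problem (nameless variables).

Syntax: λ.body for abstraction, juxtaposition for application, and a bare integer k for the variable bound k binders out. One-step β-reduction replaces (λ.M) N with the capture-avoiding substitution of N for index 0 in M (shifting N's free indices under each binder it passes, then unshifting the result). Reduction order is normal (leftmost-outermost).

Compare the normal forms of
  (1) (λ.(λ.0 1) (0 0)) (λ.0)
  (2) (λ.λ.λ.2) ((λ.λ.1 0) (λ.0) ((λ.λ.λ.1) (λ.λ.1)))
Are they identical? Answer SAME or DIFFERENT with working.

Term A:
  start: (λ.(λ.0 1) (0 0)) (λ.0)
  step 1: (λ.0 (λ.0)) ((λ.0) (λ.0))
  step 2: (λ.0) (λ.0) (λ.0)
  step 3: (λ.0) (λ.0)
  step 4: λ.0

Term B:
  start: (λ.λ.λ.2) ((λ.λ.1 0) (λ.0) ((λ.λ.λ.1) (λ.λ.1)))
  step 1: λ.λ.(λ.λ.1 0) (λ.0) ((λ.λ.λ.1) (λ.λ.1))
  step 2: λ.λ.(λ.(λ.0) 0) ((λ.λ.λ.1) (λ.λ.1))
  step 3: λ.λ.(λ.0) ((λ.λ.λ.1) (λ.λ.1))
  step 4: λ.λ.(λ.λ.λ.1) (λ.λ.1)
  step 5: λ.λ.λ.λ.1

Answer: DIFFERENT — A ⇓ λ.0, B ⇓ λ.λ.λ.λ.1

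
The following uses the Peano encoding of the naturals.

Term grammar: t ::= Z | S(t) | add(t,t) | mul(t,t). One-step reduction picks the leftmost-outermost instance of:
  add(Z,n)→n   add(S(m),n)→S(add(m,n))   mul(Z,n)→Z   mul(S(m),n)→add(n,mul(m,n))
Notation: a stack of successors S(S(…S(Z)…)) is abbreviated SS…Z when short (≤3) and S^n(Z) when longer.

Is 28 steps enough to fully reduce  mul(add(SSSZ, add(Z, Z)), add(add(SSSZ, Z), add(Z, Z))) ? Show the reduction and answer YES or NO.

Answer: NO — after 28 steps the term is S(S(S(S(S(S(add(add(Z, Z), mul(add(SZ, add(Z, Z)), add(add(SSSZ, Z), add(Z, Z)))))))))), not yet normal

Working:
  start: mul(add(SSSZ, add(Z, Z)), add(add(SSSZ, Z), add(Z, Z)))
  →1  mul(S(add(SSZ, add(Z, Z))), add(add(SSSZ, Z), add(Z, Z)))
  →2  add(add(add(SSSZ, Z), add(Z, Z)), mul(add(SSZ, add(Z, Z)), add(add(SSSZ, Z), add(Z, Z))))
  →3  add(add(S(add(SSZ, Z)), add(Z, Z)), mul(add(SSZ, add(Z, Z)), add(add(SSSZ, Z), add(Z, Z))))
  →4  add(S(add(add(SSZ, Z), add(Z, Z))), mul(add(SSZ, add(Z, Z)), add(add(SSSZ, Z), add(Z, Z))))
  →5  S(add(add(add(SSZ, Z), add(Z, Z)), mul(add(SSZ, add(Z, Z)), add(add(SSSZ, Z), add(Z, Z)))))
  →6  S(add(add(S(add(SZ, Z)), add(Z, Z)), mul(add(SSZ, add(Z, Z)), add(add(SSSZ, Z), add(Z, Z)))))
  →7  S(add(S(add(add(SZ, Z), add(Z, Z))), mul(add(SSZ, add(Z, Z)), add(add(SSSZ, Z), add(Z, Z)))))
  →8  S(S(add(add(add(SZ, Z), add(Z, Z)), mul(add(SSZ, add(Z, Z)), add(add(SSSZ, Z), add(Z, Z))))))
  →9  S(S(add(add(S(add(Z, Z)), add(Z, Z)), mul(add(SSZ, add(Z, Z)), add(add(SSSZ, Z), add(Z, Z))))))
  →10  S(S(add(S(add(add(Z, Z), add(Z, Z))), mul(add(SSZ, add(Z, Z)), add(add(SSSZ, Z), add(Z, Z))))))
  →11  S(S(S(add(add(add(Z, Z), add(Z, Z)), mul(add(SSZ, add(Z, Z)), add(add(SSSZ, Z), add(Z, Z)))))))
  →12  S(S(S(add(add(Z, add(Z, Z)), mul(add(SSZ, add(Z, Z)), add(add(SSSZ, Z), add(Z, Z)))))))
  →13  S(S(S(add(add(Z, Z), mul(add(SSZ, add(Z, Z)), add(add(SSSZ, Z), add(Z, Z)))))))
  →14  S(S(S(add(Z, mul(add(SSZ, add(Z, Z)), add(add(SSSZ, Z), add(Z, Z)))))))
  →15  S(S(S(mul(add(SSZ, add(Z, Z)), add(add(SSSZ, Z), add(Z, Z))))))
  →16  S(S(S(mul(S(add(SZ, add(Z, Z))), add(add(SSSZ, Z), add(Z, Z))))))
  →17  S(S(S(add(add(add(SSSZ, Z), add(Z, Z)), mul(add(SZ, add(Z, Z)), add(add(SSSZ, Z), add(Z, Z)))))))
  →18  S(S(S(add(add(S(add(SSZ, Z)), add(Z, Z)), mul(add(SZ, add(Z, Z)), add(add(SSSZ, Z), add(Z, Z)))))))
  →19  S(S(S(add(S(add(add(SSZ, Z), add(Z, Z))), mul(add(SZ, add(Z, Z)), add(add(SSSZ, Z), add(Z, Z)))))))
  →20  S(S(S(S(add(add(add(SSZ, Z), add(Z, Z)), mul(add(SZ, add(Z, Z)), add(add(SSSZ, Z), add(Z, Z))))))))
  →21  S(S(S(S(add(add(S(add(SZ, Z)), add(Z, Z)), mul(add(SZ, add(Z, Z)), add(add(SSSZ, Z), add(Z, Z))))))))
  →22  S(S(S(S(add(S(add(add(SZ, Z), add(Z, Z))), mul(add(SZ, add(Z, Z)), add(add(SSSZ, Z), add(Z, Z))))))))
  →23  S(S(S(S(S(add(add(add(SZ, Z), add(Z, Z)), mul(add(SZ, add(Z, Z)), add(add(SSSZ, Z), add(Z, Z)))))))))
  →24  S(S(S(S(S(add(add(S(add(Z, Z)), add(Z, Z)), mul(add(SZ, add(Z, Z)), add(add(SSSZ, Z), add(Z, Z)))))))))
  →25  S(S(S(S(S(add(S(add(add(Z, Z), add(Z, Z))), mul(add(SZ, add(Z, Z)), add(add(SSSZ, Z), add(Z, Z)))))))))
  →26  S(S(S(S(S(S(add(add(add(Z, Z), add(Z, Z)), mul(add(SZ, add(Z, Z)), add(add(SSSZ, Z), add(Z, Z))))))))))
  →27  S(S(S(S(S(S(add(add(Z, add(Z, Z)), mul(add(SZ, add(Z, Z)), add(add(SSSZ, Z), add(Z, Z))))))))))
  →28  S(S(S(S(S(S(add(add(Z, Z), mul(add(SZ, add(Z, Z)), add(add(SSSZ, Z), add(Z, Z))))))))))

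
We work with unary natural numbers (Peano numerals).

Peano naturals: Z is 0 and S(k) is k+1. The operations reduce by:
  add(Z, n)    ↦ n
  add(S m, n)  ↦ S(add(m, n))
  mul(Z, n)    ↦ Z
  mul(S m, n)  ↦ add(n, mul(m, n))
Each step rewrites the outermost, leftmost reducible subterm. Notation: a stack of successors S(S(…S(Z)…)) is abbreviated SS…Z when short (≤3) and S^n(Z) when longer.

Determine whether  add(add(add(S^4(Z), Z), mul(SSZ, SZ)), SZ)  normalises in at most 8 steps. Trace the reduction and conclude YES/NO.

  start: add(add(add(S^4(Z), Z), mul(SSZ, SZ)), SZ)
  →1  add(add(S(add(SSSZ, Z)), mul(SSZ, SZ)), SZ)
  →2  add(S(add(add(SSSZ, Z), mul(SSZ, SZ))), SZ)
  →3  S(add(add(add(SSSZ, Z), mul(SSZ, SZ)), SZ))
  →4  S(add(add(S(add(SSZ, Z)), mul(SSZ, SZ)), SZ))
  →5  S(add(S(add(add(SSZ, Z), mul(SSZ, SZ))), SZ))
  →6  S(S(add(add(add(SSZ, Z), mul(SSZ, SZ)), SZ)))
  →7  S(S(add(add(S(add(SZ, Z)), mul(SSZ, SZ)), SZ)))
  →8  S(S(add(S(add(add(SZ, Z), mul(SSZ, SZ))), SZ)))

Answer: NO — after 8 steps the term is S(S(add(S(add(add(SZ, Z), mul(SSZ, SZ))), SZ))), not yet normal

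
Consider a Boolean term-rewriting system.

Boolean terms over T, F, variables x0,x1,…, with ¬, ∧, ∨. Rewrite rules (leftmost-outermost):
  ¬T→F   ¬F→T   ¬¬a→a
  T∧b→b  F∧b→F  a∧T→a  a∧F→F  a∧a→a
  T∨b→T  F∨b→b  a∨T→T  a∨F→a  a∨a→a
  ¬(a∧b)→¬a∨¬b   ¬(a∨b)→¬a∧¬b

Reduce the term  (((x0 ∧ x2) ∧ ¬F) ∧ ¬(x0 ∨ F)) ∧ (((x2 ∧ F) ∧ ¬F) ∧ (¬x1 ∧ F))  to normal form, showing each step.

Answer: normal form = F  (in 9 steps)

Reduction:
  start: (((x0 ∧ x2) ∧ ¬F) ∧ ¬(x0 ∨ F)) ∧ (((x2 ∧ F) ∧ ¬F) ∧ (¬x1 ∧ F))
  →1  (((x0 ∧ x2) ∧ T) ∧ ¬(x0 ∨ F)) ∧ (((x2 ∧ F) ∧ ¬F) ∧ (¬x1 ∧ F))
  →2  ((x0 ∧ x2) ∧ ¬(x0 ∨ F)) ∧ (((x2 ∧ F) ∧ ¬F) ∧ (¬x1 ∧ F))
  →3  ((x0 ∧ x2) ∧ (¬x0 ∧ ¬F)) ∧ (((x2 ∧ F) ∧ ¬F) ∧ (¬x1 ∧ F))
  →4  ((x0 ∧ x2) ∧ (¬x0 ∧ T)) ∧ (((x2 ∧ F) ∧ ¬F) ∧ (¬x1 ∧ F))
  →5  ((x0 ∧ x2) ∧ ¬x0) ∧ (((x2 ∧ F) ∧ ¬F) ∧ (¬x1 ∧ F))
  →6  ((x0 ∧ x2) ∧ ¬x0) ∧ ((F ∧ ¬F) ∧ (¬x1 ∧ F))
  →7  ((x0 ∧ x2) ∧ ¬x0) ∧ (F ∧ (¬x1 ∧ F))
  →8  ((x0 ∧ x2) ∧ ¬x0) ∧ F
  →9  F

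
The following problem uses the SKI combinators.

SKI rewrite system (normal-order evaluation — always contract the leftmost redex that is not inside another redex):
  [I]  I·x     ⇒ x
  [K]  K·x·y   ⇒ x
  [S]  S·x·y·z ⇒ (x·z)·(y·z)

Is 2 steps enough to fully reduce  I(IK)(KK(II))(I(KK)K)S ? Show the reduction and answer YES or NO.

  start: I(IK)(KK(II))(I(KK)K)S
  step 1: IK(KK(II))(I(KK)K)S
  step 2: K(KK(II))(I(KK)K)S

Answer: NO — after 2 steps the term is K(KK(II))(I(KK)K)S, not yet normal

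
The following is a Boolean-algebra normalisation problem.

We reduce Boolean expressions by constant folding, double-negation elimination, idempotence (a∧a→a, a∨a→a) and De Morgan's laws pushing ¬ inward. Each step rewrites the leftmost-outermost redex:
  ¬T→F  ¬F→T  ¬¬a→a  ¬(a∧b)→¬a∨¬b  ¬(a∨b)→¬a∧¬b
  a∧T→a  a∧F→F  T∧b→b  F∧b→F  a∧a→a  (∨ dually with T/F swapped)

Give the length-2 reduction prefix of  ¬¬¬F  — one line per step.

Answer: after 2 steps: T

Derivation:
  start: ¬¬¬F
  →1  ¬F
  →2  T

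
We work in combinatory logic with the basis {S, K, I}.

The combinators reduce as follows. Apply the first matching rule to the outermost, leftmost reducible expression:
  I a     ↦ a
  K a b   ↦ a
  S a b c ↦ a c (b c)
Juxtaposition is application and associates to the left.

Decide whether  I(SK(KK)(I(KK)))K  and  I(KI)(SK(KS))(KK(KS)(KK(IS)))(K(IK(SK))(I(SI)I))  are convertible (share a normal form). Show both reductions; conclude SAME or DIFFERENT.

Answer: SAME — A ⇓ K, B ⇓ K

Derivation:
Term A:
  start: I(SK(KK)(I(KK)))K
  step 1: SK(KK)(I(KK))K
  step 2: K(I(KK))(KK(I(KK)))K
  step 3: I(KK)K
  step 4: KKK
  step 5: K

Term B:
  start: I(KI)(SK(KS))(KK(KS)(KK(IS)))(K(IK(SK))(I(SI)I))
  step 1: KI(SK(KS))(KK(KS)(KK(IS)))(K(IK(SK))(I(SI)I))
  step 2: I(KK(KS)(KK(IS)))(K(IK(SK))(I(SI)I))
  step 3: KK(KS)(KK(IS))(K(IK(SK))(I(SI)I))
  step 4: K(KK(IS))(K(IK(SK))(I(SI)I))
  step 5: KK(IS)
  step 6: K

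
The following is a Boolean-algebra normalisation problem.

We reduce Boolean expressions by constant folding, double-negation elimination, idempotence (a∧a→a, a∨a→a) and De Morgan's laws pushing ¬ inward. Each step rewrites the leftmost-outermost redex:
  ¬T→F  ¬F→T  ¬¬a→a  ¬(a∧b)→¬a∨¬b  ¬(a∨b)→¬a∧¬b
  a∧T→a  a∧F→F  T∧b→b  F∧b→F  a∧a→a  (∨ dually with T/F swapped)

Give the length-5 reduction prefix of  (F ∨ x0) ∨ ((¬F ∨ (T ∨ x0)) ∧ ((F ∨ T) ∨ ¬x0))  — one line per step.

Answer: after 5 steps: x0 ∨ (T ∨ ¬x0)

Reduction:
  start: (F ∨ x0) ∨ ((¬F ∨ (T ∨ x0)) ∧ ((F ∨ T) ∨ ¬x0))
  [1] x0 ∨ ((¬F ∨ (T ∨ x0)) ∧ ((F ∨ T) ∨ ¬x0))
  [2] x0 ∨ ((T ∨ (T ∨ x0)) ∧ ((F ∨ T) ∨ ¬x0))
  [3] x0 ∨ (T ∧ ((F ∨ T) ∨ ¬x0))
  [4] x0 ∨ ((F ∨ T) ∨ ¬x0)
  [5] x0 ∨ (T ∨ ¬x0)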